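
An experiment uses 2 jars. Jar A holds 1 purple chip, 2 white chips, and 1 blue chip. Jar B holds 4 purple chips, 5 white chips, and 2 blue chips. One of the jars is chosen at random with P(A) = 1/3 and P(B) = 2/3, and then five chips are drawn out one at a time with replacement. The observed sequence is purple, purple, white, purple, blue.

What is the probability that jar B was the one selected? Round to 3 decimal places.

For each hypothesis, P(data | H) works out to: P(data | jar A) = (1/4)(1/4)(2/4)(1/4)(1/4) = 0.0019531; P(data | jar B) = (4/11)(4/11)(5/11)(4/11)(2/11) = 0.0039739.
Multiplying each by its prior: 1/3 · 0.0019531 = 0.00065104, 2/3 · 0.0039739 = 0.0026493; these sum to 0.0033003.
By Bayes' rule, P(jar B | data) = (0.0026493) / (0.0033003) = 0.80273.

0.803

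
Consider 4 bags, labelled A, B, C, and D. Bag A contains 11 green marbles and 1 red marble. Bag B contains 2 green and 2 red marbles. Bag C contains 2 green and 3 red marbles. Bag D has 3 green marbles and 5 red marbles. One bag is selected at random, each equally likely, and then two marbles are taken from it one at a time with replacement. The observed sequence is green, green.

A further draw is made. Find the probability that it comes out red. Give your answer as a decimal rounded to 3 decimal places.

0.272

The likelihood of the observed sequence under each hypothesis: P(data | bag A) = (11/12)(11/12) = 0.84028; P(data | bag B) = (2/4)(2/4) = 0.25; P(data | bag C) = (2/5)(2/5) = 0.16; P(data | bag D) = (3/8)(3/8) = 0.14062.
Weighting by the prior gives 1/4 · 0.84028 = 0.21007, 1/4 · 0.25 = 0.0625, 1/4 · 0.16 = 0.04, 1/4 · 0.14062 = 0.035156; summing to 0.34773.
The posterior is then P(bag A | data) = 0.60412, P(bag B | data) = 0.17974, P(bag C | data) = 0.11503, P(bag D | data) = 0.1011.
So P(red next | data) = Σ P(red next | H) P(H | data) = (1/12)(0.60412) + (1/2)(0.17974) + (3/5)(0.11503) + (5/8)(0.1011) = 0.27242.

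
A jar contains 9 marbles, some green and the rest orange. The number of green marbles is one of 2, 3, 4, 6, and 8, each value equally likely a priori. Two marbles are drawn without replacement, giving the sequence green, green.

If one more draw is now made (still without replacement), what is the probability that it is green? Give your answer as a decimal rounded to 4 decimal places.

Under each hypothesis, the probability of the observed sequence is: P(data | r = 2) = (2/9)(1/8) = 1/36; P(data | r = 3) = (3/9)(2/8) = 1/12; P(data | r = 4) = (4/9)(3/8) = 1/6; P(data | r = 6) = (6/9)(5/8) = 5/12; P(data | r = 8) = (8/9)(7/8) = 7/9.
Multiplying each by its prior: 1/5 · 1/36 = 1/180, 1/5 · 1/12 = 1/60, 1/5 · 1/6 = 1/30, 1/5 · 5/12 = 1/12, 1/5 · 7/9 = 7/45; these sum to 53/180.
The posterior is then P(r = 2 | data) = 1/53, P(r = 3 | data) = 3/53, P(r = 4 | data) = 6/53, P(r = 6 | data) = 15/53, P(r = 8 | data) = 28/53.
The predictive probability is P(green next | data) = (0)(1/53) + (1/7)(3/53) + (2/7)(6/53) + (4/7)(15/53) + (6/7)(28/53) = 243/371.

0.6550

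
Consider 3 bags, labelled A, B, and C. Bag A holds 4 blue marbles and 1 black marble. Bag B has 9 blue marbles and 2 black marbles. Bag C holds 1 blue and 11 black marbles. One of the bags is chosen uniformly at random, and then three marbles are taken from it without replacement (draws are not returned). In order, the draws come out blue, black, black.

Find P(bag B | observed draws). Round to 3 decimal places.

The likelihood of the observed sequence under each hypothesis: P(data | bag A) = (4/5)(1/4)(0/3) = 0; P(data | bag B) = (9/11)(2/10)(1/9) = 0.018182; P(data | bag C) = (1/12)(11/11)(10/10) = 0.083333.
Weighting by the prior gives 1/3 · 0 = 0, 1/3 · 0.018182 = 0.0060606, 1/3 · 0.083333 = 0.027778; summing to 0.033838.
So P(bag B | data) = (0.0060606) / (0.033838) = 0.1791.

0.179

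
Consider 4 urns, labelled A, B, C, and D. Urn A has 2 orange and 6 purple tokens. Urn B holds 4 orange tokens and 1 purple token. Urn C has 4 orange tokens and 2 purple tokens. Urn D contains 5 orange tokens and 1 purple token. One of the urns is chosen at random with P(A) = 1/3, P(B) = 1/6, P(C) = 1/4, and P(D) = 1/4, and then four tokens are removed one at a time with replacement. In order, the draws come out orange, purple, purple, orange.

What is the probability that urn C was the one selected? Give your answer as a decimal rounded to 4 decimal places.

The likelihood of the observed sequence under each hypothesis: P(data | urn A) = (2/8)(6/8)(6/8)(2/8) = 0.035156; P(data | urn B) = (4/5)(1/5)(1/5)(4/5) = 0.0256; P(data | urn C) = (4/6)(2/6)(2/6)(4/6) = 0.049383; P(data | urn D) = (5/6)(1/6)(1/6)(5/6) = 0.01929.
The prior-weighted likelihoods are 1/3 · 0.035156 = 0.011719, 1/6 · 0.0256 = 0.0042667, 1/4 · 0.049383 = 0.012346, 1/4 · 0.01929 = 0.0048225; summing to 0.033154.
So P(urn C | data) = (0.012346) / (0.033154) = 0.37238.

0.3724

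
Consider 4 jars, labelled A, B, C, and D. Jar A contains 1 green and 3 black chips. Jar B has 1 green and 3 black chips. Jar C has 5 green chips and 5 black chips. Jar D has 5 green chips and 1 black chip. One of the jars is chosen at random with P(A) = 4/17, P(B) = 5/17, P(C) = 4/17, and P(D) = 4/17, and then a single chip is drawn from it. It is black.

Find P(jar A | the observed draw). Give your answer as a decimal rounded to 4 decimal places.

0.3186

Under each hypothesis, the probability of this draw is: P(data | jar A) = (3/4) = 3/4; P(data | jar B) = (3/4) = 3/4; P(data | jar C) = (5/10) = 1/2; P(data | jar D) = (1/6) = 1/6.
Weighting by the prior gives 4/17 · 3/4 = 3/17, 5/17 · 3/4 = 15/68, 4/17 · 1/2 = 2/17, 4/17 · 1/6 = 2/51; with total 113/204.
Hence P(jar A | data) = (3/17) / (113/204) = 36/113.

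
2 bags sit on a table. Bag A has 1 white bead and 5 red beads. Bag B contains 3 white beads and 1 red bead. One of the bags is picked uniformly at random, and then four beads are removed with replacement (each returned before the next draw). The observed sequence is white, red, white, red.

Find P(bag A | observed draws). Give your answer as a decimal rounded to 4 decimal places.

0.3543

The likelihood of the observed sequence under each hypothesis: P(data | bag A) = (1/6)(5/6)(1/6)(5/6) = 0.01929; P(data | bag B) = (3/4)(1/4)(3/4)(1/4) = 0.035156.
Weighting by the prior gives 1/2 · 0.01929 = 0.0096451, 1/2 · 0.035156 = 0.017578; these sum to 0.027223.
Therefore the posterior P(bag A | data) = (0.0096451) / (0.027223) = 0.3543.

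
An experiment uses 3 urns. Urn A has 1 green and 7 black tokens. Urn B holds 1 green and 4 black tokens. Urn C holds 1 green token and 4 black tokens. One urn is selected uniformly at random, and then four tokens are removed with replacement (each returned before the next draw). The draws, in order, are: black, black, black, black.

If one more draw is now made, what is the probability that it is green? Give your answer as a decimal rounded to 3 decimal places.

0.169

The likelihood of the observed sequence under each hypothesis: P(data | urn A) = (7/8)(7/8)(7/8)(7/8) = 0.58618; P(data | urn B) = (4/5)(4/5)(4/5)(4/5) = 0.4096; P(data | urn C) = (4/5)(4/5)(4/5)(4/5) = 0.4096.
The prior-weighted likelihoods are 1/3 · 0.58618 = 0.19539, 1/3 · 0.4096 = 0.13653, 1/3 · 0.4096 = 0.13653; summing to 0.46846.
Normalising, the posterior is P(urn A | data) = 0.4171, P(urn B | data) = 0.29145, P(urn C | data) = 0.29145.
Averaging over the posterior, P(green next | data) = (1/8)(0.4171) + (1/5)(0.29145) + (1/5)(0.29145) = 0.16872.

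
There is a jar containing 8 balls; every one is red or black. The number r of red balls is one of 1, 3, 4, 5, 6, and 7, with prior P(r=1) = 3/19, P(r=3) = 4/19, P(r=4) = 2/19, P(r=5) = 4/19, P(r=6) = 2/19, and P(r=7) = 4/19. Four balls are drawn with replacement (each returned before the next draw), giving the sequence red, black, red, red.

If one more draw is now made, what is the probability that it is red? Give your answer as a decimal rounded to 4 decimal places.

0.6752

Compute the likelihood of the observed sequence for each case: P(data | r = 1) = (1/8)(7/8)(1/8)(1/8) = 0.001709; P(data | r = 3) = (3/8)(5/8)(3/8)(3/8) = 0.032959; P(data | r = 4) = (4/8)(4/8)(4/8)(4/8) = 0.0625; P(data | r = 5) = (5/8)(3/8)(5/8)(5/8) = 0.091553; P(data | r = 6) = (6/8)(2/8)(6/8)(6/8) = 0.10547; P(data | r = 7) = (7/8)(1/8)(7/8)(7/8) = 0.08374.
The prior-weighted likelihoods are 3/19 · 0.001709 = 0.00026984, 4/19 · 0.032959 = 0.0069387, 2/19 · 0.0625 = 0.0065789, 4/19 · 0.091553 = 0.019274, 2/19 · 0.10547 = 0.011102, 4/19 · 0.08374 = 0.01763; with total 0.061793.
Dividing through by the total gives posterior P(r = 1 | data) = 0.0043668, P(r = 3 | data) = 0.11229, P(r = 4 | data) = 0.10647, P(r = 5 | data) = 0.31192, P(r = 6 | data) = 0.17966, P(r = 7 | data) = 0.2853.
So P(red next | data) = Σ P(red next | H) P(H | data) = (1/8)(0.0043668) + (3/8)(0.11229) + (1/2)(0.10647) + (5/8)(0.31192) + (3/4)(0.17966) + (7/8)(0.2853) = 0.67522.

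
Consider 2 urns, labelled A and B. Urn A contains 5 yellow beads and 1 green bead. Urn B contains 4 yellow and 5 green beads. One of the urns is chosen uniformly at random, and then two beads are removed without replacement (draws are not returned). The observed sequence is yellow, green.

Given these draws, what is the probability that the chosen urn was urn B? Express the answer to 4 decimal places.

0.6250

Under each hypothesis, the probability of the observed sequence is: P(data | urn A) = (5/6)(1/5) = 1/6; P(data | urn B) = (4/9)(5/8) = 5/18.
Multiplying each by its prior: 1/2 · 1/6 = 1/12, 1/2 · 5/18 = 5/36; with total 2/9.
By Bayes' rule, P(urn B | data) = (5/36) / (2/9) = 5/8.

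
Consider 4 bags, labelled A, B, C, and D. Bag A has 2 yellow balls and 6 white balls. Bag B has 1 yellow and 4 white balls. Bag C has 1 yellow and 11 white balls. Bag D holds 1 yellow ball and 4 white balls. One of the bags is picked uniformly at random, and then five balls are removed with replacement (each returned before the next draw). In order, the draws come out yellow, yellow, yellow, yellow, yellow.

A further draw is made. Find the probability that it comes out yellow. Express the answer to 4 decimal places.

0.2298

Compute the likelihood of the observed sequence for each case: P(data | bag A) = (2/8)(2/8)(2/8)(2/8)(2/8) = 0.00097656; P(data | bag B) = (1/5)(1/5)(1/5)(1/5)(1/5) = 0.00032; P(data | bag C) = (1/12)(1/12)(1/12)(1/12)(1/12) = 4.0188e-06; P(data | bag D) = (1/5)(1/5)(1/5)(1/5)(1/5) = 0.00032.
Weighting by the prior gives 1/4 · 0.00097656 = 0.00024414, 1/4 · 0.00032 = 8e-05, 1/4 · 4.0188e-06 = 1.0047e-06, 1/4 · 0.00032 = 8e-05; these sum to 0.00040515.
The posterior is then P(bag A | data) = 0.6026, P(bag B | data) = 0.19746, P(bag C | data) = 0.0024798, P(bag D | data) = 0.19746.
Averaging over the posterior, P(yellow next | data) = (1/4)(0.6026) + (1/5)(0.19746) + (1/12)(0.0024798) + (1/5)(0.19746) = 0.22984.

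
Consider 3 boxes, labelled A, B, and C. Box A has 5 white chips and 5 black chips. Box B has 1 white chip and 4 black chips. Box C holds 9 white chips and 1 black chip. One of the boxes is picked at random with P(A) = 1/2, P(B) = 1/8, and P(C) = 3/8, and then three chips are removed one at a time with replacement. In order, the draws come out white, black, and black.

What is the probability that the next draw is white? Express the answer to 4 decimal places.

Compute the likelihood of the observed sequence for each case: P(data | box A) = (5/10)(5/10)(5/10) = 0.125; P(data | box B) = (1/5)(4/5)(4/5) = 0.128; P(data | box C) = (9/10)(1/10)(1/10) = 0.009.
Weighting by the prior gives 1/2 · 0.125 = 0.0625, 1/8 · 0.128 = 0.016, 3/8 · 0.009 = 0.003375; these sum to 0.081875.
Normalising, the posterior is P(box A | data) = 0.76336, P(box B | data) = 0.19542, P(box C | data) = 0.041221.
The predictive probability is P(white next | data) = (1/2)(0.76336) + (1/5)(0.19542) + (9/10)(0.041221) = 0.45786.

0.4579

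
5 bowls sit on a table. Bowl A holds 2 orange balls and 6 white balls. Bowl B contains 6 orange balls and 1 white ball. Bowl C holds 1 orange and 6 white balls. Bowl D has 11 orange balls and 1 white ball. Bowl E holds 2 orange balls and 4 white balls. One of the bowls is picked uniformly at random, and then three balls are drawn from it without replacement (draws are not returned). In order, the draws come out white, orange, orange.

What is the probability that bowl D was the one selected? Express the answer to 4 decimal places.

0.2536

Compute the likelihood of the observed sequence for each case: P(data | bowl A) = (6/8)(2/7)(1/6) = 1/28; P(data | bowl B) = (1/7)(6/6)(5/5) = 1/7; P(data | bowl C) = (6/7)(1/6)(0/5) = 0; P(data | bowl D) = (1/12)(11/11)(10/10) = 1/12; P(data | bowl E) = (4/6)(2/5)(1/4) = 1/15.
Multiplying each by its prior: 1/5 · 1/28 = 1/140, 1/5 · 1/7 = 1/35, 1/5 · 0 = 0, 1/5 · 1/12 = 1/60, 1/5 · 1/15 = 1/75; summing to 23/350.
By Bayes' rule, P(bowl D | data) = (1/60) / (23/350) = 35/138.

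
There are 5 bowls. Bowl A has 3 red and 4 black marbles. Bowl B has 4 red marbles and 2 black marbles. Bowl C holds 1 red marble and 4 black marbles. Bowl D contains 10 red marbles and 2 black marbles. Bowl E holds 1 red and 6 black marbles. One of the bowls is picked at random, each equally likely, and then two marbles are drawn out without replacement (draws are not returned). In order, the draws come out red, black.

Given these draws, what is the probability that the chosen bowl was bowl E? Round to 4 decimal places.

0.1365

The likelihood of the observed sequence under each hypothesis: P(data | bowl A) = (3/7)(4/6) = 0.28571; P(data | bowl B) = (4/6)(2/5) = 0.26667; P(data | bowl C) = (1/5)(4/4) = 0.2; P(data | bowl D) = (10/12)(2/11) = 0.15152; P(data | bowl E) = (1/7)(6/6) = 0.14286.
Weighting by the prior gives 1/5 · 0.28571 = 0.057143, 1/5 · 0.26667 = 0.053333, 1/5 · 0.2 = 0.04, 1/5 · 0.15152 = 0.030303, 1/5 · 0.14286 = 0.028571; these sum to 0.20935.
So P(bowl E | data) = (0.028571) / (0.20935) = 0.13648.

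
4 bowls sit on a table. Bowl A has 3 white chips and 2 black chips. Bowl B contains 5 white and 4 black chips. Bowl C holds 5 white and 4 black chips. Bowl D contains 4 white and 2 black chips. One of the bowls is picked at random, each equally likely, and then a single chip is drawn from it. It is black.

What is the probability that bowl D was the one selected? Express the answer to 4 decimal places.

The likelihood of this draw under each hypothesis: P(data | bowl A) = (2/5) = 2/5; P(data | bowl B) = (4/9) = 4/9; P(data | bowl C) = (4/9) = 4/9; P(data | bowl D) = (2/6) = 1/3.
Weighting by the prior gives 1/4 · 2/5 = 1/10, 1/4 · 4/9 = 1/9, 1/4 · 4/9 = 1/9, 1/4 · 1/3 = 1/12; summing to 73/180.
Therefore the posterior P(bowl D | data) = (1/12) / (73/180) = 15/73.

0.2055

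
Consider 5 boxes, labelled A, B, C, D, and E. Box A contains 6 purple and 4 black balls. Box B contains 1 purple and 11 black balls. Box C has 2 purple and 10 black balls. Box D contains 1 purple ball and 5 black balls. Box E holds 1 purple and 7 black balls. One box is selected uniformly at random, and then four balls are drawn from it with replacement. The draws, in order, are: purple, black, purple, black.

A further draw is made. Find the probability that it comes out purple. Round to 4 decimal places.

0.3770

For each hypothesis, P(data | H) works out to: P(data | box A) = (6/10)(4/10)(6/10)(4/10) = 0.0576; P(data | box B) = (1/12)(11/12)(1/12)(11/12) = 0.0058353; P(data | box C) = (2/12)(10/12)(2/12)(10/12) = 0.01929; P(data | box D) = (1/6)(5/6)(1/6)(5/6) = 0.01929; P(data | box E) = (1/8)(7/8)(1/8)(7/8) = 0.011963.
The prior-weighted likelihoods are 1/5 · 0.0576 = 0.01152, 1/5 · 0.0058353 = 0.0011671, 1/5 · 0.01929 = 0.003858, 1/5 · 0.01929 = 0.003858, 1/5 · 0.011963 = 0.0023926; these sum to 0.022796.
Dividing through by the total gives posterior P(box A | data) = 0.50536, P(box B | data) = 0.051196, P(box C | data) = 0.16924, P(box D | data) = 0.16924, P(box E | data) = 0.10496.
So P(purple next | data) = Σ P(purple next | H) P(H | data) = (3/5)(0.50536) + (1/12)(0.051196) + (1/6)(0.16924) + (1/6)(0.16924) + (1/8)(0.10496) = 0.37702.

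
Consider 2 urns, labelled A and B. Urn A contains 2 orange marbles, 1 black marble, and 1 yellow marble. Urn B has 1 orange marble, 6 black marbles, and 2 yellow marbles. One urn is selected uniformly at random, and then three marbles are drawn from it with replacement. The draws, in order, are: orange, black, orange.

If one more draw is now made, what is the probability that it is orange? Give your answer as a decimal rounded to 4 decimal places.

The likelihood of the observed sequence under each hypothesis: P(data | urn A) = (2/4)(1/4)(2/4) = 0.0625; P(data | urn B) = (1/9)(6/9)(1/9) = 0.0082305.
The prior-weighted likelihoods are 1/2 · 0.0625 = 0.03125, 1/2 · 0.0082305 = 0.0041152; with total 0.035365.
Normalising, the posterior is P(urn A | data) = 0.88364, P(urn B | data) = 0.11636.
So P(orange next | data) = Σ P(orange next | H) P(H | data) = (1/2)(0.88364) + (1/9)(0.11636) = 0.45475.

0.4547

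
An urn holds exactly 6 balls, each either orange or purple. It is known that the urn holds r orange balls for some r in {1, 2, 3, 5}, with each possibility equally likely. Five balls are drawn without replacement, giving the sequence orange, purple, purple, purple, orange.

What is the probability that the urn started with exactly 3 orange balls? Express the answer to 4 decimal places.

For each hypothesis, P(data | H) works out to: P(data | r = 1) = (1/6)(5/5)(4/4)(3/3)(0/2) = 0; P(data | r = 2) = (2/6)(4/5)(3/4)(2/3)(1/2) = 1/15; P(data | r = 3) = (3/6)(3/5)(2/4)(1/3)(2/2) = 1/20; P(data | r = 5) = (5/6)(1/5)(0/4) = 0.
Weighting by the prior gives 1/4 · 0 = 0, 1/4 · 1/15 = 1/60, 1/4 · 1/20 = 1/80, 1/4 · 0 = 0; with total 7/240.
By Bayes' rule, P(r = 3 | data) = (1/80) / (7/240) = 3/7.

0.4286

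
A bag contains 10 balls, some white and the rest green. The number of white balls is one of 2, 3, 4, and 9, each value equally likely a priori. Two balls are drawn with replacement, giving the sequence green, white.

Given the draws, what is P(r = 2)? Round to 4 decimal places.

Under each hypothesis, the probability of the observed sequence is: P(data | r = 2) = (8/10)(2/10) = 4/25; P(data | r = 3) = (7/10)(3/10) = 21/100; P(data | r = 4) = (6/10)(4/10) = 6/25; P(data | r = 9) = (1/10)(9/10) = 9/100.
The prior-weighted likelihoods are 1/4 · 4/25 = 1/25, 1/4 · 21/100 = 21/400, 1/4 · 6/25 = 3/50, 1/4 · 9/100 = 9/400; summing to 7/40.
So P(r = 2 | data) = (1/25) / (7/40) = 8/35.

0.2286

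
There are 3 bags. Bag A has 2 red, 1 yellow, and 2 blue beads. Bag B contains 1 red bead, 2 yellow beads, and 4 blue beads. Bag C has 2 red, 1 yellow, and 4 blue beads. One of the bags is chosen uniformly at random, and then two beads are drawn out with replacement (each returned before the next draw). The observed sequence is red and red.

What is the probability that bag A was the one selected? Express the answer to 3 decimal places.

Compute the likelihood of the observed sequence for each case: P(data | bag A) = (2/5)(2/5) = 0.16; P(data | bag B) = (1/7)(1/7) = 0.020408; P(data | bag C) = (2/7)(2/7) = 0.081633.
Multiplying each by its prior: 1/3 · 0.16 = 0.053333, 1/3 · 0.020408 = 0.0068027, 1/3 · 0.081633 = 0.027211; with total 0.087347.
By Bayes' rule, P(bag A | data) = (0.053333) / (0.087347) = 0.61059.

0.611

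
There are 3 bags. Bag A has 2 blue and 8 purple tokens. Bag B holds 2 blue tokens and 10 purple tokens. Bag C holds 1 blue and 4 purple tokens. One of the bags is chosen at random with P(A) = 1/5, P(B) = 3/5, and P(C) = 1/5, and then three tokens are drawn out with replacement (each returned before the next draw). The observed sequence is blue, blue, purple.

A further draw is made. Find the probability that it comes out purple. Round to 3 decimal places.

0.817

Under each hypothesis, the probability of the observed sequence is: P(data | bag A) = (2/10)(2/10)(8/10) = 0.032; P(data | bag B) = (2/12)(2/12)(10/12) = 0.023148; P(data | bag C) = (1/5)(1/5)(4/5) = 0.032.
The prior-weighted likelihoods are 1/5 · 0.032 = 0.0064, 3/5 · 0.023148 = 0.013889, 1/5 · 0.032 = 0.0064; these sum to 0.026689.
Normalising, the posterior is P(bag A | data) = 0.2398, P(bag B | data) = 0.5204, P(bag C | data) = 0.2398.
Averaging over the posterior, P(purple next | data) = (4/5)(0.2398) + (5/6)(0.5204) + (4/5)(0.2398) = 0.81735.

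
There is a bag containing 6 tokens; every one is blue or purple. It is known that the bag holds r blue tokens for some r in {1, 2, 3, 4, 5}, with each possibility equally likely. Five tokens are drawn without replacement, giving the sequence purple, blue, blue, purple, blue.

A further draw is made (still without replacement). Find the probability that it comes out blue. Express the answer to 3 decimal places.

Compute the likelihood of the observed sequence for each case: P(data | r = 1) = (5/6)(1/5)(0/4) = 0; P(data | r = 2) = (4/6)(2/5)(1/4)(3/3)(0/2) = 0; P(data | r = 3) = (3/6)(3/5)(2/4)(2/3)(1/2) = 1/20; P(data | r = 4) = (2/6)(4/5)(3/4)(1/3)(2/2) = 1/15; P(data | r = 5) = (1/6)(5/5)(4/4)(0/3) = 0.
Weighting by the prior gives 1/5 · 0 = 0, 1/5 · 0 = 0, 1/5 · 1/20 = 1/100, 1/5 · 1/15 = 1/75, 1/5 · 0 = 0; summing to 7/300.
Normalising, the posterior is P(r = 1 | data) = 0, P(r = 2 | data) = 0, P(r = 3 | data) = 3/7, P(r = 4 | data) = 4/7, P(r = 5 | data) = 0.
So P(blue next | data) = Σ P(blue next | H) P(H | data) = (0)(3/7) + (1)(4/7) = 4/7.

0.571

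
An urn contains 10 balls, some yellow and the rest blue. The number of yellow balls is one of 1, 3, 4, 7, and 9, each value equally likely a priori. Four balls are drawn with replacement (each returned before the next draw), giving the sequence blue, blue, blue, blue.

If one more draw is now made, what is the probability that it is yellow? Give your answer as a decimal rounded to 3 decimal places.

0.189

For each hypothesis, P(data | H) works out to: P(data | r = 1) = (9/10)(9/10)(9/10)(9/10) = 0.6561; P(data | r = 3) = (7/10)(7/10)(7/10)(7/10) = 0.2401; P(data | r = 4) = (6/10)(6/10)(6/10)(6/10) = 0.1296; P(data | r = 7) = (3/10)(3/10)(3/10)(3/10) = 0.0081; P(data | r = 9) = (1/10)(1/10)(1/10)(1/10) = 0.0001.
Weighting by the prior gives 1/5 · 0.6561 = 0.13122, 1/5 · 0.2401 = 0.04802, 1/5 · 0.1296 = 0.02592, 1/5 · 0.0081 = 0.00162, 1/5 · 0.0001 = 2e-05; these sum to 0.2068.
Normalising, the posterior is P(r = 1 | data) = 0.63453, P(r = 3 | data) = 0.23221, P(r = 4 | data) = 0.12534, P(r = 7 | data) = 0.0078337, P(r = 9 | data) = 9.6712e-05.
The predictive probability is P(yellow next | data) = (1/10)(0.63453) + (3/10)(0.23221) + (2/5)(0.12534) + (7/10)(0.0078337) + (9/10)(9.6712e-05) = 0.18882.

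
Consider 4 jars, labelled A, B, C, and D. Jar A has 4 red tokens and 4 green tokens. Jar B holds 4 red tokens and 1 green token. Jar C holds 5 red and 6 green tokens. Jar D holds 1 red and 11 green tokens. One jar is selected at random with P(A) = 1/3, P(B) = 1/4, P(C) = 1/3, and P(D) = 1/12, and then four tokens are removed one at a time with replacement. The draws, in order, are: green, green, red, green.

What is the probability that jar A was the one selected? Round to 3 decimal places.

Under each hypothesis, the probability of the observed sequence is: P(data | jar A) = (4/8)(4/8)(4/8)(4/8) = 0.0625; P(data | jar B) = (1/5)(1/5)(4/5)(1/5) = 0.0064; P(data | jar C) = (6/11)(6/11)(5/11)(6/11) = 0.073765; P(data | jar D) = (11/12)(11/12)(1/12)(11/12) = 0.064188.
The prior-weighted likelihoods are 1/3 · 0.0625 = 0.020833, 1/4 · 0.0064 = 0.0016, 1/3 · 0.073765 = 0.024588, 1/12 · 0.064188 = 0.005349; summing to 0.052371.
Hence P(jar A | data) = (0.020833) / (0.052371) = 0.3978.

0.398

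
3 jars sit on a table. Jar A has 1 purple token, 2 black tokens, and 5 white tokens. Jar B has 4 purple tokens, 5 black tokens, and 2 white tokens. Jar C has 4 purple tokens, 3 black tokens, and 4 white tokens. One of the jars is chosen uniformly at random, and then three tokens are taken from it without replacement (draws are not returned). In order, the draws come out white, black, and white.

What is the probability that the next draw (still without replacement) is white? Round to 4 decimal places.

0.4865

The likelihood of the observed sequence under each hypothesis: P(data | jar A) = (5/8)(2/7)(4/6) = 0.11905; P(data | jar B) = (2/11)(5/10)(1/9) = 0.010101; P(data | jar C) = (4/11)(3/10)(3/9) = 0.036364.
Weighting by the prior gives 1/3 · 0.11905 = 0.039683, 1/3 · 0.010101 = 0.003367, 1/3 · 0.036364 = 0.012121; summing to 0.055171.
The posterior is then P(jar A | data) = 0.71927, P(jar B | data) = 0.061029, P(jar C | data) = 0.2197.
The predictive probability is P(white next | data) = (3/5)(0.71927) + (0)(0.061029) + (1/4)(0.2197) = 0.48649.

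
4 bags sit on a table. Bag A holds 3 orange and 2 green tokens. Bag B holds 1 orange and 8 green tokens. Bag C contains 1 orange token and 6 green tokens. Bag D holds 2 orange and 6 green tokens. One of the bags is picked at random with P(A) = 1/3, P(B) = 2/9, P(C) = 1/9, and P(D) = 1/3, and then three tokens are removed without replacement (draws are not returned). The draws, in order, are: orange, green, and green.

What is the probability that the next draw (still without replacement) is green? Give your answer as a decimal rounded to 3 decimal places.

0.661

Compute the likelihood of the observed sequence for each case: P(data | bag A) = (3/5)(2/4)(1/3) = 0.1; P(data | bag B) = (1/9)(8/8)(7/7) = 0.11111; P(data | bag C) = (1/7)(6/6)(5/5) = 0.14286; P(data | bag D) = (2/8)(6/7)(5/6) = 0.17857.
Weighting by the prior gives 1/3 · 0.1 = 0.033333, 2/9 · 0.11111 = 0.024691, 1/9 · 0.14286 = 0.015873, 1/3 · 0.17857 = 0.059524; with total 0.13342.
Normalising, the posterior is P(bag A | data) = 0.24983, P(bag B | data) = 0.18506, P(bag C | data) = 0.11897, P(bag D | data) = 0.44613.
The predictive probability is P(green next | data) = (0)(0.24983) + (1)(0.18506) + (1)(0.11897) + (4/5)(0.44613) = 0.66094.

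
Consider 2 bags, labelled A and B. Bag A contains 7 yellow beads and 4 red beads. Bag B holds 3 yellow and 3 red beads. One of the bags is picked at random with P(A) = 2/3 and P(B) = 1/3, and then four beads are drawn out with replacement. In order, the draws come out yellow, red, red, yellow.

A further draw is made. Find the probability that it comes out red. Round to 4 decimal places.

The likelihood of the observed sequence under each hypothesis: P(data | bag A) = (7/11)(4/11)(4/11)(7/11) = 0.053548; P(data | bag B) = (3/6)(3/6)(3/6)(3/6) = 0.0625.
Multiplying each by its prior: 2/3 · 0.053548 = 0.035699, 1/3 · 0.0625 = 0.020833; summing to 0.056532.
Normalising, the posterior is P(bag A | data) = 0.63148, P(bag B | data) = 0.36852.
Averaging over the posterior, P(red next | data) = (4/11)(0.63148) + (1/2)(0.36852) = 0.41389.

0.4139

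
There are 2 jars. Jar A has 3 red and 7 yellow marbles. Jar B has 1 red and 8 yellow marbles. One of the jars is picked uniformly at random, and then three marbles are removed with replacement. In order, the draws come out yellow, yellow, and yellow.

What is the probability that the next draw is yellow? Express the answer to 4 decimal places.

0.8269

The likelihood of the observed sequence under each hypothesis: P(data | jar A) = (7/10)(7/10)(7/10) = 0.343; P(data | jar B) = (8/9)(8/9)(8/9) = 0.70233.
The prior-weighted likelihoods are 1/2 · 0.343 = 0.1715, 1/2 · 0.70233 = 0.35117; these sum to 0.52267.
The posterior is then P(jar A | data) = 0.32813, P(jar B | data) = 0.67187.
The predictive probability is P(yellow next | data) = (7/10)(0.32813) + (8/9)(0.67187) = 0.82691.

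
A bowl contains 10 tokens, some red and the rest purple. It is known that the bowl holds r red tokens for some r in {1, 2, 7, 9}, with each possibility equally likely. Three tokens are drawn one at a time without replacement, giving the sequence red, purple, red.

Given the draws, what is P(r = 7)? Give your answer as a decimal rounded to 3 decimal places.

0.589

Compute the likelihood of the observed sequence for each case: P(data | r = 1) = (1/10)(9/9)(0/8) = 0; P(data | r = 2) = (2/10)(8/9)(1/8) = 0.022222; P(data | r = 7) = (7/10)(3/9)(6/8) = 0.175; P(data | r = 9) = (9/10)(1/9)(8/8) = 0.1.
The prior-weighted likelihoods are 1/4 · 0 = 0, 1/4 · 0.022222 = 0.0055556, 1/4 · 0.175 = 0.04375, 1/4 · 0.1 = 0.025; these sum to 0.074306.
Hence P(r = 7 | data) = (0.04375) / (0.074306) = 0.58879.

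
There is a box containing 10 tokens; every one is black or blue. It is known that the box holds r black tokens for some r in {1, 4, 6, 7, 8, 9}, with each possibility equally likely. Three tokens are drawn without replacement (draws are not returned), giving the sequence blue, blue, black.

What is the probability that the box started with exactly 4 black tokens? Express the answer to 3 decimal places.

0.373

For each hypothesis, P(data | H) works out to: P(data | r = 1) = (9/10)(8/9)(1/8) = 0.1; P(data | r = 4) = (6/10)(5/9)(4/8) = 0.16667; P(data | r = 6) = (4/10)(3/9)(6/8) = 0.1; P(data | r = 7) = (3/10)(2/9)(7/8) = 0.058333; P(data | r = 8) = (2/10)(1/9)(8/8) = 0.022222; P(data | r = 9) = (1/10)(0/9) = 0.
Weighting by the prior gives 1/6 · 0.1 = 0.016667, 1/6 · 0.16667 = 0.027778, 1/6 · 0.1 = 0.016667, 1/6 · 0.058333 = 0.0097222, 1/6 · 0.022222 = 0.0037037, 1/6 · 0 = 0; these sum to 0.074537.
Therefore the posterior P(r = 4 | data) = (0.027778) / (0.074537) = 0.37267.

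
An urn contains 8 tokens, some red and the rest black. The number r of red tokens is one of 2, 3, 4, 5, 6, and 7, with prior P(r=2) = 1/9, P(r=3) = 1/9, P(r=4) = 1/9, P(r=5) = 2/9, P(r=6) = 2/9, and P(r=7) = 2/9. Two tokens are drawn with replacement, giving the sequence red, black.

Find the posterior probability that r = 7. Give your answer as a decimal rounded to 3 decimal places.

0.126

Compute the likelihood of the observed sequence for each case: P(data | r = 2) = (2/8)(6/8) = 3/16; P(data | r = 3) = (3/8)(5/8) = 15/64; P(data | r = 4) = (4/8)(4/8) = 1/4; P(data | r = 5) = (5/8)(3/8) = 15/64; P(data | r = 6) = (6/8)(2/8) = 3/16; P(data | r = 7) = (7/8)(1/8) = 7/64.
Weighting by the prior gives 1/9 · 3/16 = 1/48, 1/9 · 15/64 = 5/192, 1/9 · 1/4 = 1/36, 2/9 · 15/64 = 5/96, 2/9 · 3/16 = 1/24, 2/9 · 7/64 = 7/288; these sum to 37/192.
By Bayes' rule, P(r = 7 | data) = (7/288) / (37/192) = 14/111.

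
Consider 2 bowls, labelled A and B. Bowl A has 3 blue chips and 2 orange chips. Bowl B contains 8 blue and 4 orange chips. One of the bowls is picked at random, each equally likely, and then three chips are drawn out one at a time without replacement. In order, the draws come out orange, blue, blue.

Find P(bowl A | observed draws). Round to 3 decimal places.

0.541

Compute the likelihood of the observed sequence for each case: P(data | bowl A) = (2/5)(3/4)(2/3) = 1/5; P(data | bowl B) = (4/12)(8/11)(7/10) = 28/165.
The prior-weighted likelihoods are 1/2 · 1/5 = 1/10, 1/2 · 28/165 = 14/165; summing to 61/330.
Therefore the posterior P(bowl A | data) = (1/10) / (61/330) = 33/61.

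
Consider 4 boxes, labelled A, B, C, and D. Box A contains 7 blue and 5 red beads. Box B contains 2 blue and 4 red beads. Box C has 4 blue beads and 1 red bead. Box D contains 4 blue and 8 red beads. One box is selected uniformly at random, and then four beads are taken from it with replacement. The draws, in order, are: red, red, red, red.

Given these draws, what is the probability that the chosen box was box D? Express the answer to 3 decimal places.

The likelihood of the observed sequence under each hypothesis: P(data | box A) = (5/12)(5/12)(5/12)(5/12) = 0.030141; P(data | box B) = (4/6)(4/6)(4/6)(4/6) = 0.19753; P(data | box C) = (1/5)(1/5)(1/5)(1/5) = 0.0016; P(data | box D) = (8/12)(8/12)(8/12)(8/12) = 0.19753.
Multiplying each by its prior: 1/4 · 0.030141 = 0.0075352, 1/4 · 0.19753 = 0.049383, 1/4 · 0.0016 = 0.0004, 1/4 · 0.19753 = 0.049383; summing to 0.1067.
Therefore the posterior P(box D | data) = (0.049383) / (0.1067) = 0.46282.

0.463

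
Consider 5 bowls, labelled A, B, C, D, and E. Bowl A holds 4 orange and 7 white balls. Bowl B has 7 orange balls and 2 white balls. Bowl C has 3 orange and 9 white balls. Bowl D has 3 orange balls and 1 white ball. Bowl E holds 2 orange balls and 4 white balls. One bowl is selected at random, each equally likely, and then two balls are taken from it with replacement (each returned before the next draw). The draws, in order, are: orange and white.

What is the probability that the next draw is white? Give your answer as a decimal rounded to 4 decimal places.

Compute the likelihood of the observed sequence for each case: P(data | bowl A) = (4/11)(7/11) = 0.2314; P(data | bowl B) = (7/9)(2/9) = 0.17284; P(data | bowl C) = (3/12)(9/12) = 0.1875; P(data | bowl D) = (3/4)(1/4) = 0.1875; P(data | bowl E) = (2/6)(4/6) = 0.22222.
Multiplying each by its prior: 1/5 · 0.2314 = 0.046281, 1/5 · 0.17284 = 0.034568, 1/5 · 0.1875 = 0.0375, 1/5 · 0.1875 = 0.0375, 1/5 · 0.22222 = 0.044444; summing to 0.20029.
The posterior is then P(bowl A | data) = 0.23107, P(bowl B | data) = 0.17259, P(bowl C | data) = 0.18723, P(bowl D | data) = 0.18723, P(bowl E | data) = 0.2219.
The predictive probability is P(white next | data) = (7/11)(0.23107) + (2/9)(0.17259) + (3/4)(0.18723) + (1/4)(0.18723) + (2/3)(0.2219) = 0.52055.

0.5206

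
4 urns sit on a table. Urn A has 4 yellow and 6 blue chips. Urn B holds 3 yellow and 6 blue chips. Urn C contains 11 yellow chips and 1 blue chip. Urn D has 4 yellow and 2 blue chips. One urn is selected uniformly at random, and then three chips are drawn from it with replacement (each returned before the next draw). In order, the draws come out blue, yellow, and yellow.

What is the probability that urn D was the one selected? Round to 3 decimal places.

For each hypothesis, P(data | H) works out to: P(data | urn A) = (6/10)(4/10)(4/10) = 0.096; P(data | urn B) = (6/9)(3/9)(3/9) = 0.074074; P(data | urn C) = (1/12)(11/12)(11/12) = 0.070023; P(data | urn D) = (2/6)(4/6)(4/6) = 0.14815.
The prior-weighted likelihoods are 1/4 · 0.096 = 0.024, 1/4 · 0.074074 = 0.018519, 1/4 · 0.070023 = 0.017506, 1/4 · 0.14815 = 0.037037; summing to 0.097061.
Therefore the posterior P(urn D | data) = (0.037037) / (0.097061) = 0.38158.

0.382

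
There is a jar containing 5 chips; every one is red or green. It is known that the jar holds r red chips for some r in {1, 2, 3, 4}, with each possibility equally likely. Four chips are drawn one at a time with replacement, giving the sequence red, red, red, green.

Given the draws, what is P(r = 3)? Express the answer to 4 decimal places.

0.3699

Compute the likelihood of the observed sequence for each case: P(data | r = 1) = (1/5)(1/5)(1/5)(4/5) = 0.0064; P(data | r = 2) = (2/5)(2/5)(2/5)(3/5) = 0.0384; P(data | r = 3) = (3/5)(3/5)(3/5)(2/5) = 0.0864; P(data | r = 4) = (4/5)(4/5)(4/5)(1/5) = 0.1024.
Weighting by the prior gives 1/4 · 0.0064 = 0.0016, 1/4 · 0.0384 = 0.0096, 1/4 · 0.0864 = 0.0216, 1/4 · 0.1024 = 0.0256; with total 0.0584.
So P(r = 3 | data) = (0.0216) / (0.0584) = 0.36986.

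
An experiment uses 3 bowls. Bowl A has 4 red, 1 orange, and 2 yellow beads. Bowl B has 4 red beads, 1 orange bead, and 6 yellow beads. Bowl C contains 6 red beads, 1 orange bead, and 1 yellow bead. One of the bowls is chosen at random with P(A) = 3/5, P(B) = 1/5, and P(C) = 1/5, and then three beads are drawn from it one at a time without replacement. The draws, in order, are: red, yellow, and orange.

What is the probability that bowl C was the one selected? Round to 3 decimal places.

0.114

Compute the likelihood of the observed sequence for each case: P(data | bowl A) = (4/7)(2/6)(1/5) = 0.038095; P(data | bowl B) = (4/11)(6/10)(1/9) = 0.024242; P(data | bowl C) = (6/8)(1/7)(1/6) = 0.017857.
Weighting by the prior gives 3/5 · 0.038095 = 0.022857, 1/5 · 0.024242 = 0.0048485, 1/5 · 0.017857 = 0.0035714; these sum to 0.031277.
Therefore the posterior P(bowl C | data) = (0.0035714) / (0.031277) = 0.11419.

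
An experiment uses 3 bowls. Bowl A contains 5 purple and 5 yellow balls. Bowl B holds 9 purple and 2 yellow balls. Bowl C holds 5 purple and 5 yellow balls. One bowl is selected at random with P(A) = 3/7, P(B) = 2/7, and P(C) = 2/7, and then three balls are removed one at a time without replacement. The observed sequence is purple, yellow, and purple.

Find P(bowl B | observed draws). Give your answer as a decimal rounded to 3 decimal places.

For each hypothesis, P(data | H) works out to: P(data | bowl A) = (5/10)(5/9)(4/8) = 0.13889; P(data | bowl B) = (9/11)(2/10)(8/9) = 0.14545; P(data | bowl C) = (5/10)(5/9)(4/8) = 0.13889.
The prior-weighted likelihoods are 3/7 · 0.13889 = 0.059524, 2/7 · 0.14545 = 0.041558, 2/7 · 0.13889 = 0.039683; these sum to 0.14076.
Hence P(bowl B | data) = (0.041558) / (0.14076) = 0.29523.

0.295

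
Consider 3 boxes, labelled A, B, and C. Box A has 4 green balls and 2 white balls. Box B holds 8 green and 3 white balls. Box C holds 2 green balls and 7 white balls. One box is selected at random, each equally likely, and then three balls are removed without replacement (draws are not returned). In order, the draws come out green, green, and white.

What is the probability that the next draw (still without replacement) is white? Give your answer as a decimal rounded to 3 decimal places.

0.344

The likelihood of the observed sequence under each hypothesis: P(data | box A) = (4/6)(3/5)(2/4) = 0.2; P(data | box B) = (8/11)(7/10)(3/9) = 0.1697; P(data | box C) = (2/9)(1/8)(7/7) = 0.027778.
Weighting by the prior gives 1/3 · 0.2 = 0.066667, 1/3 · 0.1697 = 0.056566, 1/3 · 0.027778 = 0.0092593; summing to 0.13249.
Dividing through by the total gives posterior P(box A | data) = 0.50318, P(box B | data) = 0.42694, P(box C | data) = 0.069886.
The predictive probability is P(white next | data) = (1/3)(0.50318) + (1/4)(0.42694) + (1)(0.069886) = 0.34435.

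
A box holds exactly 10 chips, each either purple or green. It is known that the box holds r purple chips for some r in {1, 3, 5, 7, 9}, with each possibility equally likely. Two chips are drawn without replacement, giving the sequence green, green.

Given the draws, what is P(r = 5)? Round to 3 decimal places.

0.143

Compute the likelihood of the observed sequence for each case: P(data | r = 1) = (9/10)(8/9) = 4/5; P(data | r = 3) = (7/10)(6/9) = 7/15; P(data | r = 5) = (5/10)(4/9) = 2/9; P(data | r = 7) = (3/10)(2/9) = 1/15; P(data | r = 9) = (1/10)(0/9) = 0.
Multiplying each by its prior: 1/5 · 4/5 = 4/25, 1/5 · 7/15 = 7/75, 1/5 · 2/9 = 2/45, 1/5 · 1/15 = 1/75, 1/5 · 0 = 0; these sum to 14/45.
By Bayes' rule, P(r = 5 | data) = (2/45) / (14/45) = 1/7.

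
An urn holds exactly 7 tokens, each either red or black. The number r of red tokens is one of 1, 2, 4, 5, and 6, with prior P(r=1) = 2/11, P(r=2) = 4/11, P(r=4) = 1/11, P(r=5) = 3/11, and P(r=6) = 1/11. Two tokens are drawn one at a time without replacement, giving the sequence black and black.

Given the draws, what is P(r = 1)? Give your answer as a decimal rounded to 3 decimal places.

0.395

Compute the likelihood of the observed sequence for each case: P(data | r = 1) = (6/7)(5/6) = 5/7; P(data | r = 2) = (5/7)(4/6) = 10/21; P(data | r = 4) = (3/7)(2/6) = 1/7; P(data | r = 5) = (2/7)(1/6) = 1/21; P(data | r = 6) = (1/7)(0/6) = 0.
Multiplying each by its prior: 2/11 · 5/7 = 10/77, 4/11 · 10/21 = 40/231, 1/11 · 1/7 = 1/77, 3/11 · 1/21 = 1/77, 1/11 · 0 = 0; with total 76/231.
So P(r = 1 | data) = (10/77) / (76/231) = 15/38.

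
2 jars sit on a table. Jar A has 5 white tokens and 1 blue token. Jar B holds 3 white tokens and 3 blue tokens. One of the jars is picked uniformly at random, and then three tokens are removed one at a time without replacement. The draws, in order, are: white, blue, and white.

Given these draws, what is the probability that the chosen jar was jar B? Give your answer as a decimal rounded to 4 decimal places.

Compute the likelihood of the observed sequence for each case: P(data | jar A) = (5/6)(1/5)(4/4) = 1/6; P(data | jar B) = (3/6)(3/5)(2/4) = 3/20.
Multiplying each by its prior: 1/2 · 1/6 = 1/12, 1/2 · 3/20 = 3/40; these sum to 19/120.
So P(jar B | data) = (3/40) / (19/120) = 9/19.

0.4737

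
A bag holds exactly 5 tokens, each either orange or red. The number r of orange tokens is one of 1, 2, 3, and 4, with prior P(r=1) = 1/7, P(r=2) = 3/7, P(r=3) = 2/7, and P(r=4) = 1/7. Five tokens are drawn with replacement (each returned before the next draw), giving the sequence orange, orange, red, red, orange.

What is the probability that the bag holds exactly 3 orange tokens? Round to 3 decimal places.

Under each hypothesis, the probability of the observed sequence is: P(data | r = 1) = (1/5)(1/5)(4/5)(4/5)(1/5) = 0.00512; P(data | r = 2) = (2/5)(2/5)(3/5)(3/5)(2/5) = 0.02304; P(data | r = 3) = (3/5)(3/5)(2/5)(2/5)(3/5) = 0.03456; P(data | r = 4) = (4/5)(4/5)(1/5)(1/5)(4/5) = 0.02048.
Multiplying each by its prior: 1/7 · 0.00512 = 0.00073143, 3/7 · 0.02304 = 0.0098743, 2/7 · 0.03456 = 0.0098743, 1/7 · 0.02048 = 0.0029257; with total 0.023406.
So P(r = 3 | data) = (0.0098743) / (0.023406) = 0.42188.

0.422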